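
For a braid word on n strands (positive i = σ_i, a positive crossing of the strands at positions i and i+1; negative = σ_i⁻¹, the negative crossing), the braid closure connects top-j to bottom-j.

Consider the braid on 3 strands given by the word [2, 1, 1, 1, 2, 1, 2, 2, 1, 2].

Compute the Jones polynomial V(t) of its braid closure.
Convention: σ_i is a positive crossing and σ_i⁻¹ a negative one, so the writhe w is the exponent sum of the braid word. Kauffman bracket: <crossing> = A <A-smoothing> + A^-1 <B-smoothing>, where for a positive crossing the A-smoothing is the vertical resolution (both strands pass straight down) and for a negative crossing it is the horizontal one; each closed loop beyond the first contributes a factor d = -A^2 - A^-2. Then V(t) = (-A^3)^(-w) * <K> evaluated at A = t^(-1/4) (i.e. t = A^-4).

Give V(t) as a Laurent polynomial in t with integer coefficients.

Braid: s2 s1 s1 s1 s2 s1 s2 s2 s1 s2 on 3 strands, 10 crossings.
Writhe w = (#positive) - (#negative) = 10 - 0 = 10.
Enumerate smoothing states for the bracket polynomial. There are 2^10 = 1024 states.
Each crossing splits two ways (0=vertical, 1=horizontal). The state's weight is A^(#A-smoothings - #B-smoothings) * d^(loops - 1).
Tabulate the states by total A-exponent and number of loops L (A-exp: L × count):
  A^10: L=3 ×1
  A^8: L=2 ×10
  A^6: L=1 ×25, L=3 ×20
  A^4: L=2 ×100, L=4 ×20
  A^2: L=1 ×36, L=3 ×164, L=5 ×10
  A^0: L=2 ×108, L=4 ×142, L=6 ×2
  A^-2: L=1 ×12, L=3 ×129, L=5 ×69
  A^-4: L=2 ×24, L=4 ×78, L=6 ×18
  A^-6: L=3 ×19, L=5 ×24, L=7 ×2
  A^-8: L=4 ×7, L=6 ×3
  A^-10: L=5 ×1
Each group contributes A^e * Σ count * d^(L-1):
Powers of d = -A^2 - A^-2: d^2 = A^4 + 2 + A^-4; d^3 = -A^6 - 3*A^2 - 3*A^-2 - A^-6; d^4 = A^8 + 4*A^4 + 6 + 4*A^-4 + A^-8; d^5 = -A^10 - 5*A^6 - 10*A^2 - 10*A^-2 - 5*A^-6 - A^-10; d^6 = A^12 + 6*A^8 + 15*A^4 + 20 + 15*A^-4 + 6*A^-8 + A^-12.
  A^10 * (d^2) = A^14 + 2*A^10 + A^6
  A^8 * (10*d) = -10*A^10 - 10*A^6
  A^6 * (25 + 20*d^2) = 20*A^10 + 65*A^6 + 20*A^2
  A^4 * (100*d + 20*d^3) = -20*A^10 - 160*A^6 - 160*A^2 - 20*A^-2
  A^2 * (36 + 164*d^2 + 10*d^4) = 10*A^10 + 204*A^6 + 424*A^2 + 204*A^-2 + 10*A^-6
  A^0 * (108*d + 142*d^3 + 2*d^5) = -2*A^10 - 152*A^6 - 554*A^2 - 554*A^-2 - 152*A^-6 - 2*A^-10
  A^-2 * (12 + 129*d^2 + 69*d^4) = 69*A^6 + 405*A^2 + 684*A^-2 + 405*A^-6 + 69*A^-10
  A^-4 * (24*d + 78*d^3 + 18*d^5) = -18*A^6 - 168*A^2 - 438*A^-2 - 438*A^-6 - 168*A^-10 - 18*A^-14
  A^-6 * (19*d^2 + 24*d^4 + 2*d^6) = 2*A^6 + 36*A^2 + 145*A^-2 + 222*A^-6 + 145*A^-10 + 36*A^-14 + 2*A^-18
  A^-8 * (7*d^3 + 3*d^5) = -3*A^2 - 22*A^-2 - 51*A^-6 - 51*A^-10 - 22*A^-14 - 3*A^-18
  A^-10 * (d^4) = A^-2 + 4*A^-6 + 6*A^-10 + 4*A^-14 + A^-18
Summing the groups: <K> = A^14 + A^6 - A^-10
Normalise by the writhe: (-A^3)^(-w) = (-A^3)^(-10) = A^-30, so f(A) = A^-30 * <K> = A^-16 + A^-24 - A^-40.
Substitute A = t^(-1/4), i.e. A^e → t^(-e/4): V(t) = -t^10 + t^6 + t^4

Answer: -t^10 + t^6 + t^4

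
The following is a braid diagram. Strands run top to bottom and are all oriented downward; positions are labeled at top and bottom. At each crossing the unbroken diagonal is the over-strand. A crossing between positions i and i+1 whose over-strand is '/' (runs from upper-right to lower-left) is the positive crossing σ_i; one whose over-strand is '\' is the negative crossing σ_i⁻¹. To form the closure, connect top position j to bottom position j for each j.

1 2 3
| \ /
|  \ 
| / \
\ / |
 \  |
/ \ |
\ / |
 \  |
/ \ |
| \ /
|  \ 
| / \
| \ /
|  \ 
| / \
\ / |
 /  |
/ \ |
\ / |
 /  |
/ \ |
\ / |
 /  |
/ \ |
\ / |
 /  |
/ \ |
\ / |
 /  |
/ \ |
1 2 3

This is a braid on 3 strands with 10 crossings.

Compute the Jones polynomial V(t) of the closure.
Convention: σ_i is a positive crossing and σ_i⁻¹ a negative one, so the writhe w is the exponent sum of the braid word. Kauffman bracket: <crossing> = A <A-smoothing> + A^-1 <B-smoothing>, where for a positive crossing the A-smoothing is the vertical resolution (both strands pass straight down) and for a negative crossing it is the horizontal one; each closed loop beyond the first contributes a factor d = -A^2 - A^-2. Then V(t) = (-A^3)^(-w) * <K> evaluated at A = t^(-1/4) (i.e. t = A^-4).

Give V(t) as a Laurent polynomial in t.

Reading the diagram top to bottom ('/'-over between positions i,i+1 = s_i, '\'-over = s_i^-1): braid word = s2^-1 s1^-1 s1^-1 s2^-1 s2^-1 s1 s1 s1 s1 s1.
Braid: s2^-1 s1^-1 s1^-1 s2^-1 s2^-1 s1 s1 s1 s1 s1 on 3 strands, 10 crossings.
Writhe w = (#positive) - (#negative) = 5 - 5 = 0.
State-sum expansion of <K>. There are 2^10 = 1024 states.
Smooth each crossing (0=||, 1=⌣⌢); contribution A^(Σ sign_k(1-2s_k)) * d^(L-1).
Tabulate the states by total A-exponent and number of loops L (A-exp: L × count):
  A^10: L=4 ×1
  A^8: L=3 ×10
  A^6: L=2 ×29, L=4 ×16
  A^4: L=1 ×26, L=3 ×74, L=5 ×20
  A^2: L=2 ×90, L=4 ×105, L=6 ×15
  A^0: L=1 ×15, L=3 ×141, L=5 ×90, L=7 ×6
  A^-2: L=2 ×35, L=4 ×130, L=6 ×44, L=8 ×1
  A^-4: L=3 ×40, L=5 ×69, L=7 ×11
  A^-6: L=4 ×25, L=6 ×19, L=8 ×1
  A^-8: L=5 ×8, L=7 ×2
  A^-10: L=6 ×1
Each group contributes A^e * Σ count * d^(L-1):
Powers of d = -A^2 - A^-2: d^2 = A^4 + 2 + A^-4; d^3 = -A^6 - 3*A^2 - 3*A^-2 - A^-6; d^4 = A^8 + 4*A^4 + 6 + 4*A^-4 + A^-8; d^5 = -A^10 - 5*A^6 - 10*A^2 - 10*A^-2 - 5*A^-6 - A^-10; d^6 = A^12 + 6*A^8 + 15*A^4 + 20 + 15*A^-4 + 6*A^-8 + A^-12; d^7 = -A^14 - 7*A^10 - 21*A^6 - 35*A^2 - 35*A^-2 - 21*A^-6 - 7*A^-10 - A^-14.
  A^10 * (d^3) = -A^16 - 3*A^12 - 3*A^8 - A^4
  A^8 * (10*d^2) = 10*A^12 + 20*A^8 + 10*A^4
  A^6 * (29*d + 16*d^3) = -16*A^12 - 77*A^8 - 77*A^4 - 16
  A^4 * (26 + 74*d^2 + 20*d^4) = 20*A^12 + 154*A^8 + 294*A^4 + 154 + 20*A^-4
  A^2 * (90*d + 105*d^3 + 15*d^5) = -15*A^12 - 180*A^8 - 555*A^4 - 555 - 180*A^-4 - 15*A^-8
  A^0 * (15 + 141*d^2 + 90*d^4 + 6*d^6) = 6*A^12 + 126*A^8 + 591*A^4 + 957 + 591*A^-4 + 126*A^-8 + 6*A^-12
  A^-2 * (35*d + 130*d^3 + 44*d^5 + d^7) = -A^12 - 51*A^8 - 371*A^4 - 900 - 900*A^-4 - 371*A^-8 - 51*A^-12 - A^-16
  A^-4 * (40*d^2 + 69*d^4 + 11*d^6) = 11*A^8 + 135*A^4 + 481 + 714*A^-4 + 481*A^-8 + 135*A^-12 + 11*A^-16
  A^-6 * (25*d^3 + 19*d^5 + d^7) = -A^8 - 26*A^4 - 141 - 300*A^-4 - 300*A^-8 - 141*A^-12 - 26*A^-16 - A^-20
  A^-8 * (8*d^4 + 2*d^6) = 2*A^4 + 20 + 62*A^-4 + 88*A^-8 + 62*A^-12 + 20*A^-16 + 2*A^-20
  A^-10 * (d^5) = -1 - 5*A^-4 - 10*A^-8 - 10*A^-12 - 5*A^-16 - A^-20
Summing the groups: <K> = -A^16 + A^12 - A^8 + 2*A^4 - 1 + 2*A^-4 - A^-8 + A^-12 - A^-16
Normalise by the writhe: (-A^3)^(-w) = (-A^3)^(0) = 1, so f(A) = 1 * <K> = -A^16 + A^12 - A^8 + 2*A^4 - 1 + 2*A^-4 - A^-8 + A^-12 - A^-16.
Substitute A = t^(-1/4), i.e. A^e → t^(-e/4): V(t) = -t^4 + t^3 - t^2 + 2*t - 1 + 2*t^-1 - t^-2 + t^-3 - t^-4

Answer: -t^4 + t^3 - t^2 + 2*t - 1 + 2*t^-1 - t^-2 + t^-3 - t^-4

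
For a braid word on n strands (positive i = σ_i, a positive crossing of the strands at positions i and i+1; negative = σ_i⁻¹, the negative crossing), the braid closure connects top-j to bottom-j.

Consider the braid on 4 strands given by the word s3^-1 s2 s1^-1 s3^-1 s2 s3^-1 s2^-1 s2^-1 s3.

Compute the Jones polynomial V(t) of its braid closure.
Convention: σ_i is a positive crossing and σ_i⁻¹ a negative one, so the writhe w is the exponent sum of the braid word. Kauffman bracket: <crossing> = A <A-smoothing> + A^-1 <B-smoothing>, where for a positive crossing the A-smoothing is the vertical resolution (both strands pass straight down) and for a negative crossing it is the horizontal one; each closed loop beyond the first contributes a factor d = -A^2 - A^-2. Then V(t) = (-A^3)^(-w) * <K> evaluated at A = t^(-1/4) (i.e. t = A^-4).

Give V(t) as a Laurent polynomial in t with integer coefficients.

1

Derivation:
The presented braid s3^-1 s2 s1^-1 s3^-1 s2 s3^-1 s2^-1 s2^-1 s3 on 4 strands reduces by inverse Markov moves (closure unchanged at each step):
  Deconjugate: the word is γ·β·γ⁻¹ with γ = s3^-1 s2 (prefix) and γ⁻¹ = s2^-1 s3 (suffix); strip both.
Reduced to β = s1^-1 s3^-1 s2 s3^-1 s2^-1 on 4 strands, 5 crossings.
Compute on β:
Braid: s1^-1 s3^-1 s2 s3^-1 s2^-1 on 4 strands, 5 crossings.
Writhe w = (#positive) - (#negative) = 1 - 4 = -3.
State-sum expansion of <K>. There are 2^5 = 32 states.
Each crossing splits two ways (0=vertical, 1=horizontal). The state's weight is A^(#A-smoothings - #B-smoothings) * d^(loops - 1).
  state 00000: A-exp=-3, loops=4, term = A^-3 * d^3
  state 00001: A-exp=-1, loops=3, term = A^-1 * d^2
  state 00010: A-exp=-1, loops=3, term = A^-1 * d^2
  state 00011: A-exp=+1, loops=2, term = A^1 * d^1
  state 00100: A-exp=-5, loops=3, term = A^-5 * d^2
  state 00101: A-exp=-3, loops=4, term = A^-3 * d^3
  state 00110: A-exp=-3, loops=2, term = A^-3 * d^1
  state 00111: A-exp=-1, loops=3, term = A^-1 * d^2
  state 01000: A-exp=-1, loops=3, term = A^-1 * d^2
  state 01001: A-exp=+1, loops=2, term = A^1 * d^1
  state 01010: A-exp=+1, loops=4, term = A^1 * d^3
  state 01011: A-exp=+3, loops=3, term = A^3 * d^2
  state 01100: A-exp=-3, loops=2, term = A^-3 * d^1
  state 01101: A-exp=-1, loops=3, term = A^-1 * d^2
  state 01110: A-exp=-1, loops=3, term = A^-1 * d^2
  state 01111: A-exp=+1, loops=2, term = A^1 * d^1
  state 10000: A-exp=-1, loops=3, term = A^-1 * d^2
  state 10001: A-exp=+1, loops=2, term = A^1 * d^1
  state 10010: A-exp=+1, loops=2, term = A^1 * d^1
  state 10011: A-exp=+3, loops=1, term = A^3 * d^0
  state 10100: A-exp=-3, loops=2, term = A^-3 * d^1
  state 10101: A-exp=-1, loops=3, term = A^-1 * d^2
  state 10110: A-exp=-1, loops=1, term = A^-1 * d^0
  state 10111: A-exp=+1, loops=2, term = A^1 * d^1
  state 11000: A-exp=+1, loops=2, term = A^1 * d^1
  state 11001: A-exp=+3, loops=1, term = A^3 * d^0
  state 11010: A-exp=+3, loops=3, term = A^3 * d^2
  state 11011: A-exp=+5, loops=2, term = A^5 * d^1
  state 11100: A-exp=-1, loops=1, term = A^-1 * d^0
  state 11101: A-exp=+1, loops=2, term = A^1 * d^1
  state 11110: A-exp=+1, loops=2, term = A^1 * d^1
  state 11111: A-exp=+3, loops=1, term = A^3 * d^0
Collect the terms by A-exponent (count of states per loop number):
Powers of d = -A^2 - A^-2: d^2 = A^4 + 2 + A^-4; d^3 = -A^6 - 3*A^2 - 3*A^-2 - A^-6.
  A^5 * (d) = -A^7 - A^3
  A^3 * (3 + 2*d^2) = 2*A^7 + 7*A^3 + 2*A^-1
  A^1 * (9*d + d^3) = -A^7 - 12*A^3 - 12*A^-1 - A^-5
  A^-1 * (2 + 8*d^2) = 8*A^3 + 18*A^-1 + 8*A^-5
  A^-3 * (3*d + 2*d^3) = -2*A^3 - 9*A^-1 - 9*A^-5 - 2*A^-9
  A^-5 * (d^2) = A^-1 + 2*A^-5 + A^-9
Summing the groups: <K> = -A^-9
Normalise by the writhe: (-A^3)^(-w) = (-A^3)^(3) = -A^9, so f(A) = -A^9 * <K> = 1.
Substitute A = t^(-1/4), i.e. A^e → t^(-e/4): V(t) = 1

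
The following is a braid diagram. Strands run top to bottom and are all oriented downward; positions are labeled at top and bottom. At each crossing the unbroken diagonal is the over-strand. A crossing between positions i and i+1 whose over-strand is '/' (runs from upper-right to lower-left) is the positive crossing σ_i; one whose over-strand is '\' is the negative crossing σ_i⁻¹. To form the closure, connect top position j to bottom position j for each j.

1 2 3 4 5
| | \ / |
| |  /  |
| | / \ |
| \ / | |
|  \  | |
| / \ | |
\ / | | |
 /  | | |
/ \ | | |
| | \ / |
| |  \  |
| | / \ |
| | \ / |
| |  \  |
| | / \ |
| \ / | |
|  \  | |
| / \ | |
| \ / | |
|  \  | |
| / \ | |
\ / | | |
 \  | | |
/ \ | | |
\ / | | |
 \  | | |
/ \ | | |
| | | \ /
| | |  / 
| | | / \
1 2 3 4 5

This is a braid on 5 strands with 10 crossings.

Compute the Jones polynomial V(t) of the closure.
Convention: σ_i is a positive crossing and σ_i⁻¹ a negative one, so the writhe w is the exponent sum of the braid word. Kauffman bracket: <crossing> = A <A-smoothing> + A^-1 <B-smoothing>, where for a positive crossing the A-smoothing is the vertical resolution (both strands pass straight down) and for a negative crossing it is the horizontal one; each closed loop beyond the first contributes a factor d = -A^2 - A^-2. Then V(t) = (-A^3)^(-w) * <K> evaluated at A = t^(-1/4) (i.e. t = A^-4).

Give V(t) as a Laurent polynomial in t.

t^-1 - t^-2 + 2*t^-3 - 2*t^-4 + 2*t^-5 - t^-6 + t^-7 - t^-8

Derivation:
Reading the diagram top to bottom ('/'-over between positions i,i+1 = s_i, '\'-over = s_i^-1): braid word = s3 s2^-1 s1 s3^-1 s3^-1 s2^-1 s2^-1 s1^-1 s1^-1 s4.
The presented braid s3 s2^-1 s1 s3^-1 s3^-1 s2^-1 s2^-1 s1^-1 s1^-1 s4 on 5 strands reduces by inverse Markov moves (closure unchanged at each step):
  Destabilize: the word has the form β·s4 where s4 occurs only as the final letter (β ∈ B_4); drop it and the last strand → 4 strands.
Reduced to β = s3 s2^-1 s1 s3^-1 s3^-1 s2^-1 s2^-1 s1^-1 s1^-1 on 4 strands, 9 crossings.
Compute on β:
Braid: s3 s2^-1 s1 s3^-1 s3^-1 s2^-1 s2^-1 s1^-1 s1^-1 on 4 strands, 9 crossings.
Writhe w = (#positive) - (#negative) = 2 - 7 = -5.
State-sum expansion of <K>. There are 2^9 = 512 states.
Each crossing splits two ways (0=vertical, 1=horizontal). The state's weight is A^(#A-smoothings - #B-smoothings) * d^(loops - 1).
Tabulate the states by total A-exponent and number of loops L (A-exp: L × count):
  A^9: L=5 ×1
  A^7: L=4 ×9
  A^5: L=3 ×31, L=5 ×5
  A^3: L=2 ×48, L=4 ×35, L=6 ×1
  A^1: L=1 ×28, L=3 ×86, L=5 ×12
  A^-1: L=2 ×82, L=4 ×43, L=6 ×1
  A^-3: L=1 ×20, L=3 ×58, L=5 ×6
  A^-5: L=2 ×25, L=4 ×11
  A^-7: L=1 ×3, L=3 ×6
  A^-9: L=2 ×1
Each group contributes A^e * Σ count * d^(L-1):
Powers of d = -A^2 - A^-2: d^2 = A^4 + 2 + A^-4; d^3 = -A^6 - 3*A^2 - 3*A^-2 - A^-6; d^4 = A^8 + 4*A^4 + 6 + 4*A^-4 + A^-8; d^5 = -A^10 - 5*A^6 - 10*A^2 - 10*A^-2 - 5*A^-6 - A^-10.
  A^9 * (d^4) = A^17 + 4*A^13 + 6*A^9 + 4*A^5 + A
  A^7 * (9*d^3) = -9*A^13 - 27*A^9 - 27*A^5 - 9*A
  A^5 * (31*d^2 + 5*d^4) = 5*A^13 + 51*A^9 + 92*A^5 + 51*A + 5*A^-3
  A^3 * (48*d + 35*d^3 + d^5) = -A^13 - 40*A^9 - 163*A^5 - 163*A - 40*A^-3 - A^-7
  A^1 * (28 + 86*d^2 + 12*d^4) = 12*A^9 + 134*A^5 + 272*A + 134*A^-3 + 12*A^-7
  A^-1 * (82*d + 43*d^3 + d^5) = -A^9 - 48*A^5 - 221*A - 221*A^-3 - 48*A^-7 - A^-11
  A^-3 * (20 + 58*d^2 + 6*d^4) = 6*A^5 + 82*A + 172*A^-3 + 82*A^-7 + 6*A^-11
  A^-5 * (25*d + 11*d^3) = -11*A - 58*A^-3 - 58*A^-7 - 11*A^-11
  A^-7 * (3 + 6*d^2) = 6*A^-3 + 15*A^-7 + 6*A^-11
  A^-9 * (d) = -A^-7 - A^-11
Summing the groups: <K> = A^17 - A^13 + A^9 - 2*A^5 + 2*A - 2*A^-3 + A^-7 - A^-11
Normalise by the writhe: (-A^3)^(-w) = (-A^3)^(5) = -A^15, so f(A) = -A^15 * <K> = -A^32 + A^28 - A^24 + 2*A^20 - 2*A^16 + 2*A^12 - A^8 + A^4.
Substitute A = t^(-1/4), i.e. A^e → t^(-e/4): V(t) = t^-1 - t^-2 + 2*t^-3 - 2*t^-4 + 2*t^-5 - t^-6 + t^-7 - t^-8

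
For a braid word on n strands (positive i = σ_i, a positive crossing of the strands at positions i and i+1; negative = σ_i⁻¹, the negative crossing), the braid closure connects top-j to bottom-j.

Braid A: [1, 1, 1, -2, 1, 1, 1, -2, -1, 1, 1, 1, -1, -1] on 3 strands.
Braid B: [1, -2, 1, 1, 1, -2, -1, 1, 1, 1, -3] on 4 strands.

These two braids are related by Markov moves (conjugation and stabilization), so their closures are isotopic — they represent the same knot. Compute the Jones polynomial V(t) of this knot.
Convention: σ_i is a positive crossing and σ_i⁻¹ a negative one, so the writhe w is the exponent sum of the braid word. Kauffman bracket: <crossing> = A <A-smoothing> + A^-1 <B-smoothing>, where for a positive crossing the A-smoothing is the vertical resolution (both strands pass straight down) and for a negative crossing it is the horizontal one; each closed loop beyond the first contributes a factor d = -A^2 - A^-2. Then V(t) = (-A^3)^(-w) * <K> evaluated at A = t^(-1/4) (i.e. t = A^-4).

t^8 - 2*t^7 + 3*t^6 - 4*t^5 + 3*t^4 - 3*t^3 + 3*t^2 - t + 1

Derivation:
Markov-equivalent braids have isotopic closures, hence identical knot invariants. Strip the Markov moves from each word to reach a common short braid β, then compute V(t) once on β.
Braid A: s1 s1 s1 s2^-1 s1 s1 s1 s2^-1 s1^-1 s1 s1 s1 s1^-1 s1^-1 on 3 strands reduces by inverse Markov moves (closure unchanged at each step):
  Deconjugate: the word is γ·β·γ⁻¹ with γ = s1 s1 (prefix) and γ⁻¹ = s1^-1 s1^-1 (suffix); strip both.
Reduced to β = s1 s2^-1 s1 s1 s1 s2^-1 s1^-1 s1 s1 s1 on 3 strands, 10 crossings.
Braid B: s1 s2^-1 s1 s1 s1 s2^-1 s1^-1 s1 s1 s1 s3^-1 on 4 strands reduces by inverse Markov moves (closure unchanged at each step):
  Destabilize: the word has the form β·s3^-1 where s3^-1 occurs only as the final letter (β ∈ B_3); drop it and the last strand → 3 strands.
Reduced to β = s1 s2^-1 s1 s1 s1 s2^-1 s1^-1 s1 s1 s1 on 3 strands, 10 crossings.
Both give the same β = s1 s2^-1 s1 s1 s1 s2^-1 s1^-1 s1 s1 s1 on 3 strands, so one state sum suffices:
First cancel adjacent σ_i σ_i⁻¹ pairs (Reidemeister II — same braid, same closure): s1 s2^-1 s1 s1 s1 s2^-1 s1^-1 s1 s1 s1 → s1 s2^-1 s1 s1 s1 s2^-1 s1 s1.
Braid: s1 s2^-1 s1 s1 s1 s2^-1 s1 s1 on 3 strands, 8 crossings.
Writhe w = (#positive) - (#negative) = 6 - 2 = 4.
Computing the Kauffman bracket via state sum. There are 2^8 = 256 states.
Each crossing splits two ways (0=vertical, 1=horizontal). The state's weight is A^(#A-smoothings - #B-smoothings) * d^(loops - 1).
Tabulate the states by total A-exponent and number of loops L (A-exp: L × count):
  A^8: L=3 ×1
  A^6: L=2 ×8
  A^4: L=1 ×21, L=3 ×7
  A^2: L=2 ×54, L=4 ×2
  A^0: L=3 ×70
  A^-2: L=4 ×56
  A^-4: L=5 ×28
  A^-6: L=6 ×8
  A^-8: L=7 ×1
Each group contributes A^e * Σ count * d^(L-1):
Powers of d = -A^2 - A^-2: d^2 = A^4 + 2 + A^-4; d^3 = -A^6 - 3*A^2 - 3*A^-2 - A^-6; d^4 = A^8 + 4*A^4 + 6 + 4*A^-4 + A^-8; d^5 = -A^10 - 5*A^6 - 10*A^2 - 10*A^-2 - 5*A^-6 - A^-10; d^6 = A^12 + 6*A^8 + 15*A^4 + 20 + 15*A^-4 + 6*A^-8 + A^-12.
  A^8 * (d^2) = A^12 + 2*A^8 + A^4
  A^6 * (8*d) = -8*A^8 - 8*A^4
  A^4 * (21 + 7*d^2) = 7*A^8 + 35*A^4 + 7
  A^2 * (54*d + 2*d^3) = -2*A^8 - 60*A^4 - 60 - 2*A^-4
  A^0 * (70*d^2) = 70*A^4 + 140 + 70*A^-4
  A^-2 * (56*d^3) = -56*A^4 - 168 - 168*A^-4 - 56*A^-8
  A^-4 * (28*d^4) = 28*A^4 + 112 + 168*A^-4 + 112*A^-8 + 28*A^-12
  A^-6 * (8*d^5) = -8*A^4 - 40 - 80*A^-4 - 80*A^-8 - 40*A^-12 - 8*A^-16
  A^-8 * (d^6) = A^4 + 6 + 15*A^-4 + 20*A^-8 + 15*A^-12 + 6*A^-16 + A^-20
Summing the groups: <K> = A^12 - A^8 + 3*A^4 - 3 + 3*A^-4 - 4*A^-8 + 3*A^-12 - 2*A^-16 + A^-20
Normalise by the writhe: (-A^3)^(-w) = (-A^3)^(-4) = A^-12, so f(A) = A^-12 * <K> = 1 - A^-4 + 3*A^-8 - 3*A^-12 + 3*A^-16 - 4*A^-20 + 3*A^-24 - 2*A^-28 + A^-32.
Substitute A = t^(-1/4), i.e. A^e → t^(-e/4): V(t) = t^8 - 2*t^7 + 3*t^6 - 4*t^5 + 3*t^4 - 3*t^3 + 3*t^2 - t + 1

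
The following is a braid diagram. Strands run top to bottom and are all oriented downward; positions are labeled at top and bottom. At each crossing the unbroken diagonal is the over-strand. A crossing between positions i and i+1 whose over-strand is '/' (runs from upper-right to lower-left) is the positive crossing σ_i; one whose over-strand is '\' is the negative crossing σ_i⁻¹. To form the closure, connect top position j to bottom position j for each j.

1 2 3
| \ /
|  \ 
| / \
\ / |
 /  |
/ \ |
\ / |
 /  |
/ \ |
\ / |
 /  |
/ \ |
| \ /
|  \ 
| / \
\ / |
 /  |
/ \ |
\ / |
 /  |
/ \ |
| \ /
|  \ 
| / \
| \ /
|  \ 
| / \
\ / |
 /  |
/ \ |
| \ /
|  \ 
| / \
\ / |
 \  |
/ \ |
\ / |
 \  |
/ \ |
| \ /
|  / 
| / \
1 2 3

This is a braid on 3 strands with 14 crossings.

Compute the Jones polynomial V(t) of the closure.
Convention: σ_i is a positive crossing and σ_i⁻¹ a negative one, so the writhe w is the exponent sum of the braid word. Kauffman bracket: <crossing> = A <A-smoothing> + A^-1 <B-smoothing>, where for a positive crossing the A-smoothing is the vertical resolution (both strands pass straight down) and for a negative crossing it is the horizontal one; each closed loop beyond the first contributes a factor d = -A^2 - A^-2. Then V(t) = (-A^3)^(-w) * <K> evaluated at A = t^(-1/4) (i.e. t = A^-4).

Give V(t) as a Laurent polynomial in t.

t^4 - 3*t^3 + 5*t^2 - 6*t + 7 - 6*t^-1 + 5*t^-2 - 3*t^-3 + t^-4

Derivation:
Reading the diagram top to bottom ('/'-over between positions i,i+1 = s_i, '\'-over = s_i^-1): braid word = s2^-1 s1 s1 s1 s2^-1 s1 s1 s2^-1 s2^-1 s1 s2^-1 s1^-1 s1^-1 s2.
The presented braid s2^-1 s1 s1 s1 s2^-1 s1 s1 s2^-1 s2^-1 s1 s2^-1 s1^-1 s1^-1 s2 on 3 strands reduces by inverse Markov moves (closure unchanged at each step):
  Deconjugate: the word is γ·β·γ⁻¹ with γ = s2^-1 (prefix) and γ⁻¹ = s2 (suffix); strip both.
  Deconjugate: the word is γ·β·γ⁻¹ with γ = s1 s1 (prefix) and γ⁻¹ = s1^-1 s1^-1 (suffix); strip both.
Reduced to β = s1 s2^-1 s1 s1 s2^-1 s2^-1 s1 s2^-1 on 3 strands, 8 crossings.
Compute on β:
Braid: s1 s2^-1 s1 s1 s2^-1 s2^-1 s1 s2^-1 on 3 strands, 8 crossings.
Writhe w = (#positive) - (#negative) = 4 - 4 = 0.
Enumerate smoothing states for the bracket polynomial. There are 2^8 = 256 states.
Each crossing splits two ways (0=vertical, 1=horizontal). The state's weight is A^(#A-smoothings - #B-smoothings) * d^(loops - 1).
Tabulate the states by total A-exponent and number of loops L (A-exp: L × count):
  A^8: L=5 ×1
  A^6: L=4 ×8
  A^4: L=3 ×27, L=5 ×1
  A^2: L=2 ×47, L=4 ×9
  A^0: L=1 ×37, L=3 ×32, L=5 ×1
  A^-2: L=2 ×47, L=4 ×9
  A^-4: L=3 ×27, L=5 ×1
  A^-6: L=4 ×8
  A^-8: L=5 ×1
Each group contributes A^e * Σ count * d^(L-1):
Powers of d = -A^2 - A^-2: d^2 = A^4 + 2 + A^-4; d^3 = -A^6 - 3*A^2 - 3*A^-2 - A^-6; d^4 = A^8 + 4*A^4 + 6 + 4*A^-4 + A^-8.
  A^8 * (d^4) = A^16 + 4*A^12 + 6*A^8 + 4*A^4 + 1
  A^6 * (8*d^3) = -8*A^12 - 24*A^8 - 24*A^4 - 8
  A^4 * (27*d^2 + d^4) = A^12 + 31*A^8 + 60*A^4 + 31 + A^-4
  A^2 * (47*d + 9*d^3) = -9*A^8 - 74*A^4 - 74 - 9*A^-4
  A^0 * (37 + 32*d^2 + d^4) = A^8 + 36*A^4 + 107 + 36*A^-4 + A^-8
  A^-2 * (47*d + 9*d^3) = -9*A^4 - 74 - 74*A^-4 - 9*A^-8
  A^-4 * (27*d^2 + d^4) = A^4 + 31 + 60*A^-4 + 31*A^-8 + A^-12
  A^-6 * (8*d^3) = -8 - 24*A^-4 - 24*A^-8 - 8*A^-12
  A^-8 * (d^4) = 1 + 4*A^-4 + 6*A^-8 + 4*A^-12 + A^-16
Summing the groups: <K> = A^16 - 3*A^12 + 5*A^8 - 6*A^4 + 7 - 6*A^-4 + 5*A^-8 - 3*A^-12 + A^-16
Normalise by the writhe: (-A^3)^(-w) = (-A^3)^(0) = 1, so f(A) = 1 * <K> = A^16 - 3*A^12 + 5*A^8 - 6*A^4 + 7 - 6*A^-4 + 5*A^-8 - 3*A^-12 + A^-16.
Substitute A = t^(-1/4), i.e. A^e → t^(-e/4): V(t) = t^4 - 3*t^3 + 5*t^2 - 6*t + 7 - 6*t^-1 + 5*t^-2 - 3*t^-3 + t^-4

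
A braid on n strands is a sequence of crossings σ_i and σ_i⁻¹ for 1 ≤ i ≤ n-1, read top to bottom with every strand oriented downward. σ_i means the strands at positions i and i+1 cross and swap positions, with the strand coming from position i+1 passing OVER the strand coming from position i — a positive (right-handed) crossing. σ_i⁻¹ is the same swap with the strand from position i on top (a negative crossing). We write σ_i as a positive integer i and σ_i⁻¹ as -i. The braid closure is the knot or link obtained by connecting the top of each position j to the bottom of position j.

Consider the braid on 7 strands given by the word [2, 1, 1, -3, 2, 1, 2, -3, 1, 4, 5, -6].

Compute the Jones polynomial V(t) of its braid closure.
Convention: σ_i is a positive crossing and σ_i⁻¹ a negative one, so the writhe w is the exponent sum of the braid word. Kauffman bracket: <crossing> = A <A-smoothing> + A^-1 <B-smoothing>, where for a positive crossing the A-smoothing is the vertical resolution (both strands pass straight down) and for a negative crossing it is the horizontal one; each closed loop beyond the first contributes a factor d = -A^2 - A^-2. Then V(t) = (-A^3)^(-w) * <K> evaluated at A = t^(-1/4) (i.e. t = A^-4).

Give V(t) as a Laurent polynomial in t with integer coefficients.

The presented braid s2 s1 s1 s3^-1 s2 s1 s2 s3^-1 s1 s4 s5 s6^-1 on 7 strands reduces by inverse Markov moves (closure unchanged at each step):
  Destabilize: the word has the form β·s6^-1 where s6^-1 occurs only as the final letter (β ∈ B_6); drop it and the last strand → 6 strands.
  Destabilize: the word has the form β·s5 where s5 occurs only as the final letter (β ∈ B_5); drop it and the last strand → 5 strands.
  Destabilize: the word has the form β·s4 where s4 occurs only as the final letter (β ∈ B_4); drop it and the last strand → 4 strands.
Reduced to β = s2 s1 s1 s3^-1 s2 s1 s2 s3^-1 s1 on 4 strands, 9 crossings.
Compute on β:
Braid: s2 s1 s1 s3^-1 s2 s1 s2 s3^-1 s1 on 4 strands, 9 crossings.
Writhe w = (#positive) - (#negative) = 7 - 2 = 5.
State-sum expansion of <K>. There are 2^9 = 512 states.
For each crossing: s=0 is the vertical smoothing, s=1 horizontal. Crossing k contributes A^(sign_k * (1 - 2*s_k)); loop factor d = -A^2 - A^-2.
Tabulate the states by total A-exponent and number of loops L (A-exp: L × count):
  A^9: L=4 ×1
  A^7: L=3 ×9
  A^5: L=2 ×28, L=4 ×8
  A^3: L=1 ×32, L=3 ×48, L=5 ×4
  A^1: L=2 ×91, L=4 ×34, L=6 ×1
  A^-1: L=1 ×23, L=3 ×92, L=5 ×11
  A^-3: L=2 ×43, L=4 ×40, L=6 ×1
  A^-5: L=1 ×4, L=3 ×26, L=5 ×6
  A^-7: L=2 ×4, L=4 ×5
  A^-9: L=3 ×1
Each group contributes A^e * Σ count * d^(L-1):
Powers of d = -A^2 - A^-2: d^2 = A^4 + 2 + A^-4; d^3 = -A^6 - 3*A^2 - 3*A^-2 - A^-6; d^4 = A^8 + 4*A^4 + 6 + 4*A^-4 + A^-8; d^5 = -A^10 - 5*A^6 - 10*A^2 - 10*A^-2 - 5*A^-6 - A^-10.
  A^9 * (d^3) = -A^15 - 3*A^11 - 3*A^7 - A^3
  A^7 * (9*d^2) = 9*A^11 + 18*A^7 + 9*A^3
  A^5 * (28*d + 8*d^3) = -8*A^11 - 52*A^7 - 52*A^3 - 8*A^-1
  A^3 * (32 + 48*d^2 + 4*d^4) = 4*A^11 + 64*A^7 + 152*A^3 + 64*A^-1 + 4*A^-5
  A^1 * (91*d + 34*d^3 + d^5) = -A^11 - 39*A^7 - 203*A^3 - 203*A^-1 - 39*A^-5 - A^-9
  A^-1 * (23 + 92*d^2 + 11*d^4) = 11*A^7 + 136*A^3 + 273*A^-1 + 136*A^-5 + 11*A^-9
  A^-3 * (43*d + 40*d^3 + d^5) = -A^7 - 45*A^3 - 173*A^-1 - 173*A^-5 - 45*A^-9 - A^-13
  A^-5 * (4 + 26*d^2 + 6*d^4) = 6*A^3 + 50*A^-1 + 92*A^-5 + 50*A^-9 + 6*A^-13
  A^-7 * (4*d + 5*d^3) = -5*A^-1 - 19*A^-5 - 19*A^-9 - 5*A^-13
  A^-9 * (d^2) = A^-5 + 2*A^-9 + A^-13
Summing the groups: <K> = -A^15 + A^11 - 2*A^7 + 2*A^3 - 2*A^-1 + 2*A^-5 - 2*A^-9 + A^-13
Normalise by the writhe: (-A^3)^(-w) = (-A^3)^(-5) = -A^-15, so f(A) = -A^-15 * <K> = 1 - A^-4 + 2*A^-8 - 2*A^-12 + 2*A^-16 - 2*A^-20 + 2*A^-24 - A^-28.
Substitute A = t^(-1/4), i.e. A^e → t^(-e/4): V(t) = -t^7 + 2*t^6 - 2*t^5 + 2*t^4 - 2*t^3 + 2*t^2 - t + 1

Answer: -t^7 + 2*t^6 - 2*t^5 + 2*t^4 - 2*t^3 + 2*t^2 - t + 1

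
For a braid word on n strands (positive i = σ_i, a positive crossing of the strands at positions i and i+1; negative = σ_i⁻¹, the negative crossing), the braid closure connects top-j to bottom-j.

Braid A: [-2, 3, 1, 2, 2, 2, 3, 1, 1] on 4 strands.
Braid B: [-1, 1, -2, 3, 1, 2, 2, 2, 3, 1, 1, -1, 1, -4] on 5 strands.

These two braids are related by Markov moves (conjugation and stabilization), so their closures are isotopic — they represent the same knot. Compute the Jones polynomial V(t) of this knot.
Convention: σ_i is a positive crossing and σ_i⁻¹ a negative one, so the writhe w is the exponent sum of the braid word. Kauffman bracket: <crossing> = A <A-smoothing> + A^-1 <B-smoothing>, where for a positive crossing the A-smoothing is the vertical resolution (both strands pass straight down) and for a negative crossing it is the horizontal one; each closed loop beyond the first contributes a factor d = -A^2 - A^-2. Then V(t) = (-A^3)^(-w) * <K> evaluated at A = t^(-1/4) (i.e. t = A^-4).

t^10 - 3*t^9 + 4*t^8 - 6*t^7 + 6*t^6 - 5*t^5 + 5*t^4 - 2*t^3 + t^2

Derivation:
Markov-equivalent braids have isotopic closures, hence identical knot invariants. Strip the Markov moves from each word to reach a common short braid β, then compute V(t) once on β.
Braid A: s2^-1 s3 s1 s2 s2 s2 s3 s1 s1 on 4 strands has no conjugating prefix/suffix or stabilization to strip; take β = s2^-1 s3 s1 s2 s2 s2 s3 s1 s1.
Braid B: s1^-1 s1 s2^-1 s3 s1 s2 s2 s2 s3 s1 s1 s1^-1 s1 s4^-1 on 5 strands reduces by inverse Markov moves (closure unchanged at each step):
  Destabilize: the word has the form β·s4^-1 where s4^-1 occurs only as the final letter (β ∈ B_4); drop it and the last strand → 4 strands.
  Deconjugate: the word is γ·β·γ⁻¹ with γ = s1^-1 s1 (prefix) and γ⁻¹ = s1^-1 s1 (suffix); strip both.
Reduced to β = s2^-1 s3 s1 s2 s2 s2 s3 s1 s1 on 4 strands, 9 crossings.
Both give the same β = s2^-1 s3 s1 s2 s2 s2 s3 s1 s1 on 4 strands, so one state sum suffices:
Braid: s2^-1 s3 s1 s2 s2 s2 s3 s1 s1 on 4 strands, 9 crossings.
Writhe w = (#positive) - (#negative) = 8 - 1 = 7.
State-sum expansion of <K>. There are 2^9 = 512 states.
Each crossing splits two ways (0=vertical, 1=horizontal). The state's weight is A^(#A-smoothings - #B-smoothings) * d^(loops - 1).
Tabulate the states by total A-exponent and number of loops L (A-exp: L × count):
  A^9: L=3 ×1
  A^7: L=2 ×5, L=4 ×4
  A^5: L=1 ×6, L=3 ×27, L=5 ×3
  A^3: L=2 ×57, L=4 ×26, L=6 ×1
  A^1: L=1 ×39, L=3 ×77, L=5 ×10
  A^-1: L=2 ×81, L=4 ×44, L=6 ×1
  A^-3: L=3 ×73, L=5 ×11
  A^-5: L=4 ×35, L=6 ×1
  A^-7: L=5 ×9
  A^-9: L=6 ×1
Each group contributes A^e * Σ count * d^(L-1):
Powers of d = -A^2 - A^-2: d^2 = A^4 + 2 + A^-4; d^3 = -A^6 - 3*A^2 - 3*A^-2 - A^-6; d^4 = A^8 + 4*A^4 + 6 + 4*A^-4 + A^-8; d^5 = -A^10 - 5*A^6 - 10*A^2 - 10*A^-2 - 5*A^-6 - A^-10.
  A^9 * (d^2) = A^13 + 2*A^9 + A^5
  A^7 * (5*d + 4*d^3) = -4*A^13 - 17*A^9 - 17*A^5 - 4*A
  A^5 * (6 + 27*d^2 + 3*d^4) = 3*A^13 + 39*A^9 + 78*A^5 + 39*A + 3*A^-3
  A^3 * (57*d + 26*d^3 + d^5) = -A^13 - 31*A^9 - 145*A^5 - 145*A - 31*A^-3 - A^-7
  A^1 * (39 + 77*d^2 + 10*d^4) = 10*A^9 + 117*A^5 + 253*A + 117*A^-3 + 10*A^-7
  A^-1 * (81*d + 44*d^3 + d^5) = -A^9 - 49*A^5 - 223*A - 223*A^-3 - 49*A^-7 - A^-11
  A^-3 * (73*d^2 + 11*d^4) = 11*A^5 + 117*A + 212*A^-3 + 117*A^-7 + 11*A^-11
  A^-5 * (35*d^3 + d^5) = -A^5 - 40*A - 115*A^-3 - 115*A^-7 - 40*A^-11 - A^-15
  A^-7 * (9*d^4) = 9*A + 36*A^-3 + 54*A^-7 + 36*A^-11 + 9*A^-15
  A^-9 * (d^5) = -A - 5*A^-3 - 10*A^-7 - 10*A^-11 - 5*A^-15 - A^-19
Summing the groups: <K> = -A^13 + 2*A^9 - 5*A^5 + 5*A - 6*A^-3 + 6*A^-7 - 4*A^-11 + 3*A^-15 - A^-19
Normalise by the writhe: (-A^3)^(-w) = (-A^3)^(-7) = -A^-21, so f(A) = -A^-21 * <K> = A^-8 - 2*A^-12 + 5*A^-16 - 5*A^-20 + 6*A^-24 - 6*A^-28 + 4*A^-32 - 3*A^-36 + A^-40.
Substitute A = t^(-1/4), i.e. A^e → t^(-e/4): V(t) = t^10 - 3*t^9 + 4*t^8 - 6*t^7 + 6*t^6 - 5*t^5 + 5*t^4 - 2*t^3 + t^2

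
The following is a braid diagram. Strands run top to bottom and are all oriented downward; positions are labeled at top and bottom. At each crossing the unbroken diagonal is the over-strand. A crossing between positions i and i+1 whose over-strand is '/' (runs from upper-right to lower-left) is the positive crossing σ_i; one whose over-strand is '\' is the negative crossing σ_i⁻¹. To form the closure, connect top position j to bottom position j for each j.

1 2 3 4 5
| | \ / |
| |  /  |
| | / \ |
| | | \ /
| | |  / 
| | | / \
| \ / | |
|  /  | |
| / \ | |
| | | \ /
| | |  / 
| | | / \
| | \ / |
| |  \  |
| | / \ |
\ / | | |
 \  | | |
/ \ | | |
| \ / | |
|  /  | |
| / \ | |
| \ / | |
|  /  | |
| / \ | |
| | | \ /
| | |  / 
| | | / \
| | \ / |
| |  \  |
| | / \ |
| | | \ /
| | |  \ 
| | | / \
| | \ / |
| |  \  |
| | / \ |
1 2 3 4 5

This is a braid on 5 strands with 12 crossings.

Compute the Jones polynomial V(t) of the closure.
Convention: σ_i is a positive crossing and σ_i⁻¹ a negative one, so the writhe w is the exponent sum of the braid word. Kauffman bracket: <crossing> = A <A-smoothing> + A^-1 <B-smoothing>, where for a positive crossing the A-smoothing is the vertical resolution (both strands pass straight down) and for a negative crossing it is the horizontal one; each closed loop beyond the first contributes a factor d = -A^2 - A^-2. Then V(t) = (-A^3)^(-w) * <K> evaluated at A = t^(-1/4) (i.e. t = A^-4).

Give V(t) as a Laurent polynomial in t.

-t^6 + 2*t^5 - 3*t^4 + 4*t^3 - 3*t^2 + 3*t - 2 + t^-1

Derivation:
Reading the diagram top to bottom ('/'-over between positions i,i+1 = s_i, '\'-over = s_i^-1): braid word = s3 s4 s2 s4 s3^-1 s1^-1 s2 s2 s4 s3^-1 s4^-1 s3^-1.
The presented braid s3 s4 s2 s4 s3^-1 s1^-1 s2 s2 s4 s3^-1 s4^-1 s3^-1 on 5 strands reduces by inverse Markov moves (closure unchanged at each step):
  Deconjugate: the word is γ·β·γ⁻¹ with γ = s3 s4 (prefix) and γ⁻¹ = s4^-1 s3^-1 (suffix); strip both.
Reduced to β = s2 s4 s3^-1 s1^-1 s2 s2 s4 s3^-1 on 5 strands, 8 crossings.
Compute on β:
Braid: s2 s4 s3^-1 s1^-1 s2 s2 s4 s3^-1 on 5 strands, 8 crossings.
Writhe w = (#positive) - (#negative) = 5 - 3 = 2.
State-sum expansion of <K>. There are 2^8 = 256 states.
For each crossing: s=0 is the vertical smoothing, s=1 horizontal. Crossing k contributes A^(sign_k * (1 - 2*s_k)); loop factor d = -A^2 - A^-2.
Tabulate the states by total A-exponent and number of loops L (A-exp: L × count):
  A^8: L=4 ×1
  A^6: L=3 ×7, L=5 ×1
  A^4: L=2 ×19, L=4 ×9
  A^2: L=1 ×19, L=3 ×35, L=5 ×2
  A^0: L=2 ×48, L=4 ×22
  A^-2: L=3 ×49, L=5 ×7
  A^-4: L=4 ×27, L=6 ×1
  A^-6: L=5 ×8
  A^-8: L=6 ×1
Each group contributes A^e * Σ count * d^(L-1):
Powers of d = -A^2 - A^-2: d^2 = A^4 + 2 + A^-4; d^3 = -A^6 - 3*A^2 - 3*A^-2 - A^-6; d^4 = A^8 + 4*A^4 + 6 + 4*A^-4 + A^-8; d^5 = -A^10 - 5*A^6 - 10*A^2 - 10*A^-2 - 5*A^-6 - A^-10.
  A^8 * (d^3) = -A^14 - 3*A^10 - 3*A^6 - A^2
  A^6 * (7*d^2 + d^4) = A^14 + 11*A^10 + 20*A^6 + 11*A^2 + A^-2
  A^4 * (19*d + 9*d^3) = -9*A^10 - 46*A^6 - 46*A^2 - 9*A^-2
  A^2 * (19 + 35*d^2 + 2*d^4) = 2*A^10 + 43*A^6 + 101*A^2 + 43*A^-2 + 2*A^-6
  A^0 * (48*d + 22*d^3) = -22*A^6 - 114*A^2 - 114*A^-2 - 22*A^-6
  A^-2 * (49*d^2 + 7*d^4) = 7*A^6 + 77*A^2 + 140*A^-2 + 77*A^-6 + 7*A^-10
  A^-4 * (27*d^3 + d^5) = -A^6 - 32*A^2 - 91*A^-2 - 91*A^-6 - 32*A^-10 - A^-14
  A^-6 * (8*d^4) = 8*A^2 + 32*A^-2 + 48*A^-6 + 32*A^-10 + 8*A^-14
  A^-8 * (d^5) = -A^2 - 5*A^-2 - 10*A^-6 - 10*A^-10 - 5*A^-14 - A^-18
Summing the groups: <K> = A^10 - 2*A^6 + 3*A^2 - 3*A^-2 + 4*A^-6 - 3*A^-10 + 2*A^-14 - A^-18
Normalise by the writhe: (-A^3)^(-w) = (-A^3)^(-2) = A^-6, so f(A) = A^-6 * <K> = A^4 - 2 + 3*A^-4 - 3*A^-8 + 4*A^-12 - 3*A^-16 + 2*A^-20 - A^-24.
Substitute A = t^(-1/4), i.e. A^e → t^(-e/4): V(t) = -t^6 + 2*t^5 - 3*t^4 + 4*t^3 - 3*t^2 + 3*t - 2 + t^-1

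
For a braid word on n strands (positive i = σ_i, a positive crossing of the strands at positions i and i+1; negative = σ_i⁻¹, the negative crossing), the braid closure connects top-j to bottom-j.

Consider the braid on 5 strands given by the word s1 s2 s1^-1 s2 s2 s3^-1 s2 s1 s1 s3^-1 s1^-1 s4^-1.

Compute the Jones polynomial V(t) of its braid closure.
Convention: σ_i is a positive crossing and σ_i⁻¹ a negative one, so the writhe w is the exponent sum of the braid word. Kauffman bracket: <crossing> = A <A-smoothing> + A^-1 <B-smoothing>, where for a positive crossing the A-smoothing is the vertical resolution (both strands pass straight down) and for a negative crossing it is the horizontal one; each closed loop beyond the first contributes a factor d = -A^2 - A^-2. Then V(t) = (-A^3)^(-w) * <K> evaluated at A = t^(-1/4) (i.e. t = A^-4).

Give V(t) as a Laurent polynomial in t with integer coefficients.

The presented braid s1 s2 s1^-1 s2 s2 s3^-1 s2 s1 s1 s3^-1 s1^-1 s4^-1 on 5 strands reduces by inverse Markov moves (closure unchanged at each step):
  Destabilize: the word has the form β·s4^-1 where s4^-1 occurs only as the final letter (β ∈ B_4); drop it and the last strand → 4 strands.
  Deconjugate: the word is γ·β·γ⁻¹ with γ = s1 (prefix) and γ⁻¹ = s1^-1 (suffix); strip both.
Reduced to β = s2 s1^-1 s2 s2 s3^-1 s2 s1 s1 s3^-1 on 4 strands, 9 crossings.
Compute on β:
Braid: s2 s1^-1 s2 s2 s3^-1 s2 s1 s1 s3^-1 on 4 strands, 9 crossings.
Writhe w = (#positive) - (#negative) = 6 - 3 = 3.
Computing the Kauffman bracket via state sum. There are 2^9 = 512 states.
Smooth each crossing (0=||, 1=⌣⌢); contribution A^(Σ sign_k(1-2s_k)) * d^(L-1).
Tabulate the states by total A-exponent and number of loops L (A-exp: L × count):
  A^9: L=3 ×1
  A^7: L=2 ×6, L=4 ×3
  A^5: L=1 ×11, L=3 ×24, L=5 ×1
  A^3: L=2 ×68, L=4 ×16
  A^1: L=1 ×38, L=3 ×85, L=5 ×3
  A^-1: L=2 ×77, L=4 ×49
  A^-3: L=3 ×69, L=5 ×15
  A^-5: L=4 ×34, L=6 ×2
  A^-7: L=5 ×9
  A^-9: L=6 ×1
Each group contributes A^e * Σ count * d^(L-1):
Powers of d = -A^2 - A^-2: d^2 = A^4 + 2 + A^-4; d^3 = -A^6 - 3*A^2 - 3*A^-2 - A^-6; d^4 = A^8 + 4*A^4 + 6 + 4*A^-4 + A^-8; d^5 = -A^10 - 5*A^6 - 10*A^2 - 10*A^-2 - 5*A^-6 - A^-10.
  A^9 * (d^2) = A^13 + 2*A^9 + A^5
  A^7 * (6*d + 3*d^3) = -3*A^13 - 15*A^9 - 15*A^5 - 3*A
  A^5 * (11 + 24*d^2 + d^4) = A^13 + 28*A^9 + 65*A^5 + 28*A + A^-3
  A^3 * (68*d + 16*d^3) = -16*A^9 - 116*A^5 - 116*A - 16*A^-3
  A^1 * (38 + 85*d^2 + 3*d^4) = 3*A^9 + 97*A^5 + 226*A + 97*A^-3 + 3*A^-7
  A^-1 * (77*d + 49*d^3) = -49*A^5 - 224*A - 224*A^-3 - 49*A^-7
  A^-3 * (69*d^2 + 15*d^4) = 15*A^5 + 129*A + 228*A^-3 + 129*A^-7 + 15*A^-11
  A^-5 * (34*d^3 + 2*d^5) = -2*A^5 - 44*A - 122*A^-3 - 122*A^-7 - 44*A^-11 - 2*A^-15
  A^-7 * (9*d^4) = 9*A + 36*A^-3 + 54*A^-7 + 36*A^-11 + 9*A^-15
  A^-9 * (d^5) = -A - 5*A^-3 - 10*A^-7 - 10*A^-11 - 5*A^-15 - A^-19
Summing the groups: <K> = -A^13 + 2*A^9 - 4*A^5 + 4*A - 5*A^-3 + 5*A^-7 - 3*A^-11 + 2*A^-15 - A^-19
Normalise by the writhe: (-A^3)^(-w) = (-A^3)^(-3) = -A^-9, so f(A) = -A^-9 * <K> = A^4 - 2 + 4*A^-4 - 4*A^-8 + 5*A^-12 - 5*A^-16 + 3*A^-20 - 2*A^-24 + A^-28.
Substitute A = t^(-1/4), i.e. A^e → t^(-e/4): V(t) = t^7 - 2*t^6 + 3*t^5 - 5*t^4 + 5*t^3 - 4*t^2 + 4*t - 2 + t^-1

Answer: t^7 - 2*t^6 + 3*t^5 - 5*t^4 + 5*t^3 - 4*t^2 + 4*t - 2 + t^-1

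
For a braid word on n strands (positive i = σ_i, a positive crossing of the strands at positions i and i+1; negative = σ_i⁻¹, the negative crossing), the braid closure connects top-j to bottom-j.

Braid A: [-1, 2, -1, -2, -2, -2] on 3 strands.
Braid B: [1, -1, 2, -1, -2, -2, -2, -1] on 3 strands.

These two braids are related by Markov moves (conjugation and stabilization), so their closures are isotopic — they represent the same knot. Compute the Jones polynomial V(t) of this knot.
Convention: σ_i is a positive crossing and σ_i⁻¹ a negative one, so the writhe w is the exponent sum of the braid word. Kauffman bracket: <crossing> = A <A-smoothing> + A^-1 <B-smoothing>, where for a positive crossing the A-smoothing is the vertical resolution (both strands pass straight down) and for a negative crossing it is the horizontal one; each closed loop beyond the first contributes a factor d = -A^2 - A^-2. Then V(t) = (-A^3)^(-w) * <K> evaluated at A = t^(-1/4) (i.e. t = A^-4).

t^-1 - t^-2 + 2*t^-3 - t^-4 + t^-5 - t^-6

Derivation:
Markov-equivalent braids have isotopic closures, hence identical knot invariants. Strip the Markov moves from each word to reach a common short braid β, then compute V(t) once on β.
Braid A: s1^-1 s2 s1^-1 s2^-1 s2^-1 s2^-1 on 3 strands has no conjugating prefix/suffix or stabilization to strip; take β = s1^-1 s2 s1^-1 s2^-1 s2^-1 s2^-1.
Braid B: s1 s1^-1 s2 s1^-1 s2^-1 s2^-1 s2^-1 s1^-1 on 3 strands reduces by inverse Markov moves (closure unchanged at each step):
  Deconjugate: the word is γ·β·γ⁻¹ with γ = s1 (prefix) and γ⁻¹ = s1^-1 (suffix); strip both.
Reduced to β = s1^-1 s2 s1^-1 s2^-1 s2^-1 s2^-1 on 3 strands, 6 crossings.
Both give the same β = s1^-1 s2 s1^-1 s2^-1 s2^-1 s2^-1 on 3 strands, so one state sum suffices:
Braid: s1^-1 s2 s1^-1 s2^-1 s2^-1 s2^-1 on 3 strands, 6 crossings.
Writhe w = (#positive) - (#negative) = 1 - 5 = -4.
State-sum expansion of <K>. There are 2^6 = 64 states.
Smooth each crossing (0=||, 1=⌣⌢); contribution A^(Σ sign_k(1-2s_k)) * d^(L-1).
Tabulate the states by total A-exponent and number of loops L (A-exp: L × count):
  A^6: L=4 ×1
  A^4: L=3 ×6
  A^2: L=2 ×12, L=4 ×3
  A^0: L=1 ×9, L=3 ×10, L=5 ×1
  A^-2: L=2 ×12, L=4 ×3
  A^-4: L=1 ×2, L=3 ×4
  A^-6: L=2 ×1
Each group contributes A^e * Σ count * d^(L-1):
Powers of d = -A^2 - A^-2: d^2 = A^4 + 2 + A^-4; d^3 = -A^6 - 3*A^2 - 3*A^-2 - A^-6; d^4 = A^8 + 4*A^4 + 6 + 4*A^-4 + A^-8.
  A^6 * (d^3) = -A^12 - 3*A^8 - 3*A^4 - 1
  A^4 * (6*d^2) = 6*A^8 + 12*A^4 + 6
  A^2 * (12*d + 3*d^3) = -3*A^8 - 21*A^4 - 21 - 3*A^-4
  A^0 * (9 + 10*d^2 + d^4) = A^8 + 14*A^4 + 35 + 14*A^-4 + A^-8
  A^-2 * (12*d + 3*d^3) = -3*A^4 - 21 - 21*A^-4 - 3*A^-8
  A^-4 * (2 + 4*d^2) = 4 + 10*A^-4 + 4*A^-8
  A^-6 * (d) = -A^-4 - A^-8
Summing the groups: <K> = -A^12 + A^8 - A^4 + 2 - A^-4 + A^-8
Normalise by the writhe: (-A^3)^(-w) = (-A^3)^(4) = A^12, so f(A) = A^12 * <K> = -A^24 + A^20 - A^16 + 2*A^12 - A^8 + A^4.
Substitute A = t^(-1/4), i.e. A^e → t^(-e/4): V(t) = t^-1 - t^-2 + 2*t^-3 - t^-4 + t^-5 - t^-6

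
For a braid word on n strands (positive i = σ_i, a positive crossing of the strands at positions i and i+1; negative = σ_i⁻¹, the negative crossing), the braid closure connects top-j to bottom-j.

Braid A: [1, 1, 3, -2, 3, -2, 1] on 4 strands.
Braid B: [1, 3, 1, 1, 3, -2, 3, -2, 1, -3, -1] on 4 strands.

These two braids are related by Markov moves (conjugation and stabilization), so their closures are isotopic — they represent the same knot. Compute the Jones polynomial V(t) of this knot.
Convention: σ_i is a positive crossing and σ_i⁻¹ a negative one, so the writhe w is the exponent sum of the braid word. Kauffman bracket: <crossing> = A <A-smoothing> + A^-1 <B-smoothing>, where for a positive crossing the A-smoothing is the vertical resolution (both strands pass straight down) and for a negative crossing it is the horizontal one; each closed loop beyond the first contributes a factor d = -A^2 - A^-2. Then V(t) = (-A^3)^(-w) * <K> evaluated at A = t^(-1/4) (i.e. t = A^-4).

-t^6 + 2*t^5 - 2*t^4 + 3*t^3 - 3*t^2 + 2*t - 1 + t^-1

Derivation:
Markov-equivalent braids have isotopic closures, hence identical knot invariants. Strip the Markov moves from each word to reach a common short braid β, then compute V(t) once on β.
Braid A: s1 s1 s3 s2^-1 s3 s2^-1 s1 on 4 strands has no conjugating prefix/suffix or stabilization to strip; take β = s1 s1 s3 s2^-1 s3 s2^-1 s1.
Braid B: s1 s3 s1 s1 s3 s2^-1 s3 s2^-1 s1 s3^-1 s1^-1 on 4 strands reduces by inverse Markov moves (closure unchanged at each step):
  Deconjugate: the word is γ·β·γ⁻¹ with γ = s1 s3 (prefix) and γ⁻¹ = s3^-1 s1^-1 (suffix); strip both.
Reduced to β = s1 s1 s3 s2^-1 s3 s2^-1 s1 on 4 strands, 7 crossings.
Both give the same β = s1 s1 s3 s2^-1 s3 s2^-1 s1 on 4 strands, so one state sum suffices:
Braid: s1 s1 s3 s2^-1 s3 s2^-1 s1 on 4 strands, 7 crossings.
Writhe w = (#positive) - (#negative) = 5 - 2 = 3.
Enumerate smoothing states for the bracket polynomial. There are 2^7 = 128 states.
Smooth each crossing (0=||, 1=⌣⌢); contribution A^(Σ sign_k(1-2s_k)) * d^(L-1).
Tabulate the states by total A-exponent and number of loops L (A-exp: L × count):
  A^7: L=4 ×1
  A^5: L=3 ×7
  A^3: L=2 ×17, L=4 ×4
  A^1: L=1 ×15, L=3 ×19, L=5 ×1
  A^-1: L=2 ×27, L=4 ×8
  A^-3: L=3 ×20, L=5 ×1
  A^-5: L=4 ×7
  A^-7: L=5 ×1
Each group contributes A^e * Σ count * d^(L-1):
Powers of d = -A^2 - A^-2: d^2 = A^4 + 2 + A^-4; d^3 = -A^6 - 3*A^2 - 3*A^-2 - A^-6; d^4 = A^8 + 4*A^4 + 6 + 4*A^-4 + A^-8.
  A^7 * (d^3) = -A^13 - 3*A^9 - 3*A^5 - A
  A^5 * (7*d^2) = 7*A^9 + 14*A^5 + 7*A
  A^3 * (17*d + 4*d^3) = -4*A^9 - 29*A^5 - 29*A - 4*A^-3
  A^1 * (15 + 19*d^2 + d^4) = A^9 + 23*A^5 + 59*A + 23*A^-3 + A^-7
  A^-1 * (27*d + 8*d^3) = -8*A^5 - 51*A - 51*A^-3 - 8*A^-7
  A^-3 * (20*d^2 + d^4) = A^5 + 24*A + 46*A^-3 + 24*A^-7 + A^-11
  A^-5 * (7*d^3) = -7*A - 21*A^-3 - 21*A^-7 - 7*A^-11
  A^-7 * (d^4) = A + 4*A^-3 + 6*A^-7 + 4*A^-11 + A^-15
Summing the groups: <K> = -A^13 + A^9 - 2*A^5 + 3*A - 3*A^-3 + 2*A^-7 - 2*A^-11 + A^-15
Normalise by the writhe: (-A^3)^(-w) = (-A^3)^(-3) = -A^-9, so f(A) = -A^-9 * <K> = A^4 - 1 + 2*A^-4 - 3*A^-8 + 3*A^-12 - 2*A^-16 + 2*A^-20 - A^-24.
Substitute A = t^(-1/4), i.e. A^e → t^(-e/4): V(t) = -t^6 + 2*t^5 - 2*t^4 + 3*t^3 - 3*t^2 + 2*t - 1 + t^-1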